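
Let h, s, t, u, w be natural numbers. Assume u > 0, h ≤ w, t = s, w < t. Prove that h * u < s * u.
Because t = s and w < t, w < s. From h ≤ w, h < s. Combined with u > 0, by multiplying by a positive, h * u < s * u.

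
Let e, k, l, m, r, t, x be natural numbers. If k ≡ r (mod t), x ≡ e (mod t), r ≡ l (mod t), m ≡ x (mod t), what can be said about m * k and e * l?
m * k ≡ e * l (mod t)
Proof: m ≡ x (mod t) and x ≡ e (mod t), hence m ≡ e (mod t). k ≡ r (mod t) and r ≡ l (mod t), thus k ≡ l (mod t). From m ≡ e (mod t), by multiplying congruences, m * k ≡ e * l (mod t).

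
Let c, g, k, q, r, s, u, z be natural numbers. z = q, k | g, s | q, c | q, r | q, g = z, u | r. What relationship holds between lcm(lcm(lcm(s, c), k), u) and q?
lcm(lcm(lcm(s, c), k), u) | q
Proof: s | q and c | q, therefore lcm(s, c) | q. g = z and z = q, so g = q. Since k | g, k | q. Since lcm(s, c) | q, lcm(lcm(s, c), k) | q. u | r and r | q, hence u | q. lcm(lcm(s, c), k) | q, so lcm(lcm(lcm(s, c), k), u) | q.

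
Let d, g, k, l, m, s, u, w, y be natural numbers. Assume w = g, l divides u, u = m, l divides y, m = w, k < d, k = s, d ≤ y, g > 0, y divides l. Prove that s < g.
From k = s and k < d, s < d. From d ≤ y, s < y. From u = m and m = w, u = w. w = g, so u = g. Because l divides y and y divides l, l = y. Since l divides u, y divides u. u = g, so y divides g. Since g > 0, y ≤ g. s < y, so s < g.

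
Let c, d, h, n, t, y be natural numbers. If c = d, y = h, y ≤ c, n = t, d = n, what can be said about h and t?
h ≤ t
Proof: c = d and d = n, hence c = n. Since n = t, c = t. y ≤ c, so y ≤ t. From y = h, h ≤ t.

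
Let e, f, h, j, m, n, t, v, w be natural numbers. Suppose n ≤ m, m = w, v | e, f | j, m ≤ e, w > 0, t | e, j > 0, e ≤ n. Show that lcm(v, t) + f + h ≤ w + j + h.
Because e ≤ n and n ≤ m, e ≤ m. Since m ≤ e, e = m. m = w, so e = w. v | e and t | e, hence lcm(v, t) | e. Since e = w, lcm(v, t) | w. Since w > 0, lcm(v, t) ≤ w. f | j and j > 0, hence f ≤ j. Since lcm(v, t) ≤ w, lcm(v, t) + f ≤ w + j. Then lcm(v, t) + f + h ≤ w + j + h.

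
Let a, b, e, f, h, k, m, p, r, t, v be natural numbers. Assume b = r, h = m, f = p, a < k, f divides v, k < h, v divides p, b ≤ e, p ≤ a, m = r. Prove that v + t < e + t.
From f = p and f divides v, p divides v. v divides p, so p = v. Since h = m and m = r, h = r. p ≤ a and a < k, so p < k. Since k < h, p < h. h = r, so p < r. p = v, so v < r. Since b = r and b ≤ e, r ≤ e. Since v < r, v < e. Then v + t < e + t.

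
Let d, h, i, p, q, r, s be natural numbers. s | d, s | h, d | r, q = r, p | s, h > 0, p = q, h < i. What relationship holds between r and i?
r < i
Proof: s | d and d | r, so s | r. p = q and q = r, therefore p = r. Since p | s, r | s. Since s | r, s = r. Because s | h and h > 0, s ≤ h. From h < i, s < i. s = r, so r < i.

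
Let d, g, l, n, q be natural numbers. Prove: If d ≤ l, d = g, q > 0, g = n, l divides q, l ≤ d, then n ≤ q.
Because l ≤ d and d ≤ l, l = d. d = g, so l = g. Since l divides q, g divides q. Since g = n, n divides q. q > 0, so n ≤ q.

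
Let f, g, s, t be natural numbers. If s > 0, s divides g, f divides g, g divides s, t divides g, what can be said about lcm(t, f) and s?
lcm(t, f) ≤ s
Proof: Since g divides s and s divides g, g = s. Since t divides g and f divides g, lcm(t, f) divides g. g = s, so lcm(t, f) divides s. Since s > 0, lcm(t, f) ≤ s.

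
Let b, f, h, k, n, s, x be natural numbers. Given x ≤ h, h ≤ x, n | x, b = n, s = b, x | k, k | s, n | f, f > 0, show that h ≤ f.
Since x ≤ h and h ≤ x, x = h. x | k and k | s, so x | s. Since s = b, x | b. Since b = n, x | n. n | x, so n = x. Since n | f, x | f. f > 0, so x ≤ f. Because x = h, h ≤ f.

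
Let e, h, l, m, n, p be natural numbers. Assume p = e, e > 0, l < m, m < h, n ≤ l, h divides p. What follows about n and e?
n < e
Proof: l < m and m < h, thus l < h. Since n ≤ l, n < h. From p = e and h divides p, h divides e. e > 0, so h ≤ e. Since n < h, n < e.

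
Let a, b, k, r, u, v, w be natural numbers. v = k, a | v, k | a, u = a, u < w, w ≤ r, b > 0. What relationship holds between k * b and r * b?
k * b < r * b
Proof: v = k and a | v, thus a | k. Since k | a, a = k. Since u = a and u < w, a < w. a = k, so k < w. w ≤ r, so k < r. Since b > 0, k * b < r * b.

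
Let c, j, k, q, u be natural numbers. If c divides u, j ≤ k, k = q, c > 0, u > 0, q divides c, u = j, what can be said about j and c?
j = c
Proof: c divides u and u > 0, hence c ≤ u. u = j, so c ≤ j. k = q and j ≤ k, thus j ≤ q. q divides c and c > 0, hence q ≤ c. j ≤ q, so j ≤ c. c ≤ j, so c = j. Then j = c.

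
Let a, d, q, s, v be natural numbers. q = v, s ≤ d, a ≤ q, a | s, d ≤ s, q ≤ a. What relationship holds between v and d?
v | d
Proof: a ≤ q and q ≤ a, thus a = q. From q = v, a = v. Because s ≤ d and d ≤ s, s = d. a | s, so a | d. a = v, so v | d.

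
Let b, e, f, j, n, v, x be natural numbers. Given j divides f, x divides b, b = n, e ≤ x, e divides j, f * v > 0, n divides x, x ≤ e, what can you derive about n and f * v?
n ≤ f * v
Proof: e ≤ x and x ≤ e, hence e = x. Because b = n and x divides b, x divides n. Since n divides x, x = n. e = x, so e = n. e divides j and j divides f, so e divides f. e = n, so n divides f. Then n divides f * v. f * v > 0, so n ≤ f * v.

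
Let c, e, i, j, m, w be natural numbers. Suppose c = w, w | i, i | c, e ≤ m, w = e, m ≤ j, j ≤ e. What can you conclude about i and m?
i = m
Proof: From c = w and i | c, i | w. Since w | i, i = w. w = e, so i = e. m ≤ j and j ≤ e, hence m ≤ e. Since e ≤ m, e = m. i = e, so i = m.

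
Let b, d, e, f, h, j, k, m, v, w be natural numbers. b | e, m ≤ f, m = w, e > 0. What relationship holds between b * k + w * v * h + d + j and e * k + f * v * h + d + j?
b * k + w * v * h + d + j ≤ e * k + f * v * h + d + j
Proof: b | e and e > 0, so b ≤ e. Then b * k ≤ e * k. From m = w and m ≤ f, w ≤ f. Then w * v ≤ f * v. Then w * v * h ≤ f * v * h. Then w * v * h + d ≤ f * v * h + d. Then w * v * h + d + j ≤ f * v * h + d + j. b * k ≤ e * k, so b * k + w * v * h + d + j ≤ e * k + f * v * h + d + j.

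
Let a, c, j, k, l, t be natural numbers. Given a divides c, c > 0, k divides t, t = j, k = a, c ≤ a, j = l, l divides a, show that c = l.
a divides c and c > 0, so a ≤ c. Since c ≤ a, c = a. t = j and j = l, thus t = l. k = a and k divides t, thus a divides t. Since t = l, a divides l. Because l divides a, a = l. From c = a, c = l.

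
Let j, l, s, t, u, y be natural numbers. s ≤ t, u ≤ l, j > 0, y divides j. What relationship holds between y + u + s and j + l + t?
y + u + s ≤ j + l + t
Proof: y divides j and j > 0, hence y ≤ j. Since u ≤ l, y + u ≤ j + l. Since s ≤ t, y + u + s ≤ j + l + t.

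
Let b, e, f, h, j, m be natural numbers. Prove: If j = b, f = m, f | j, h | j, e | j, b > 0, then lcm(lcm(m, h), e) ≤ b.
f = m and f | j, thus m | j. Since h | j, lcm(m, h) | j. Because e | j, lcm(lcm(m, h), e) | j. Since j = b, lcm(lcm(m, h), e) | b. b > 0, so lcm(lcm(m, h), e) ≤ b.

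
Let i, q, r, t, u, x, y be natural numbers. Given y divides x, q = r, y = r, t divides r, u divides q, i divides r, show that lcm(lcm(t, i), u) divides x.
t divides r and i divides r, thus lcm(t, i) divides r. q = r and u divides q, thus u divides r. Since lcm(t, i) divides r, lcm(lcm(t, i), u) divides r. y = r and y divides x, therefore r divides x. lcm(lcm(t, i), u) divides r, so lcm(lcm(t, i), u) divides x.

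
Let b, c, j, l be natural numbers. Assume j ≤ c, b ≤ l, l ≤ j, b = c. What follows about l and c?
l = c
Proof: l ≤ j and j ≤ c, thus l ≤ c. b = c and b ≤ l, so c ≤ l. Since l ≤ c, l = c.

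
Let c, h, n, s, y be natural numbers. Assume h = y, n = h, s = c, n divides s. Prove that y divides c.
n = h and h = y, so n = y. s = c and n divides s, so n divides c. Because n = y, y divides c.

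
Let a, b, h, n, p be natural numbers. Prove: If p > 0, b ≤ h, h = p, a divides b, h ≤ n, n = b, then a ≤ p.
n = b and h ≤ n, therefore h ≤ b. Since b ≤ h, b = h. Since a divides b, a divides h. Since h = p, a divides p. Because p > 0, a ≤ p.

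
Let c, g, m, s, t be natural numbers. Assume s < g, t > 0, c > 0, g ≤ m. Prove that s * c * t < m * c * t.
s < g and g ≤ m, so s < m. c > 0, so s * c < m * c. Since t > 0, s * c * t < m * c * t.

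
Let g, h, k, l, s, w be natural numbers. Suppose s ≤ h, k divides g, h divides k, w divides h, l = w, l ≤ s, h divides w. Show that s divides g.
w divides h and h divides w, thus w = h. l = w, so l = h. Since l ≤ s, h ≤ s. Because s ≤ h, h = s. h divides k and k divides g, hence h divides g. Since h = s, s divides g.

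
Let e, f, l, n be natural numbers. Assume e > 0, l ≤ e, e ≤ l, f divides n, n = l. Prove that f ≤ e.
l ≤ e and e ≤ l, therefore l = e. Since n = l, n = e. f divides n, so f divides e. Since e > 0, f ≤ e.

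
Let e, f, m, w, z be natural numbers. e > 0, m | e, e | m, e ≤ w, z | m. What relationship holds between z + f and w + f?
z + f ≤ w + f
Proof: m | e and e | m, hence m = e. z | m, so z | e. e > 0, so z ≤ e. Since e ≤ w, z ≤ w. Then z + f ≤ w + f.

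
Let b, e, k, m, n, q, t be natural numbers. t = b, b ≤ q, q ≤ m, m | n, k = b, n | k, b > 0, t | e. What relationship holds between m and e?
m | e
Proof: Because b ≤ q and q ≤ m, b ≤ m. k = b and n | k, thus n | b. Since m | n, m | b. From b > 0, m ≤ b. b ≤ m, so b = m. t = b, so t = m. Since t | e, m | e.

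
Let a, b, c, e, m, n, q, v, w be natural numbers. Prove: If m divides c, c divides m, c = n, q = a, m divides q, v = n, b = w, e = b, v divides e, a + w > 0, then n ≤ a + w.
m divides c and c divides m, thus m = c. Because c = n, m = n. Since q = a and m divides q, m divides a. Since m = n, n divides a. e = b and v divides e, thus v divides b. From b = w, v divides w. v = n, so n divides w. n divides a, so n divides a + w. a + w > 0, so n ≤ a + w.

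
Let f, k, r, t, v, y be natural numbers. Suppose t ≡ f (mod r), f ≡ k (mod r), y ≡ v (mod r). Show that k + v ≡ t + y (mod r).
t ≡ f (mod r) and f ≡ k (mod r), therefore t ≡ k (mod r). Since y ≡ v (mod r), t + y ≡ k + v (mod r). Then k + v ≡ t + y (mod r).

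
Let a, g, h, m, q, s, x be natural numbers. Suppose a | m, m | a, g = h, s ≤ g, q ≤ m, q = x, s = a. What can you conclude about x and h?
x ≤ h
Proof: a | m and m | a, so a = m. s = a, so s = m. Since s ≤ g, m ≤ g. g = h, so m ≤ h. Since q ≤ m, q ≤ h. Since q = x, x ≤ h.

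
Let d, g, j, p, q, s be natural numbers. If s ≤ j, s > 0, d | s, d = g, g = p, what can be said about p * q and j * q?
p * q ≤ j * q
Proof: d = g and g = p, hence d = p. d | s and s > 0, so d ≤ s. Since s ≤ j, d ≤ j. Since d = p, p ≤ j. Then p * q ≤ j * q.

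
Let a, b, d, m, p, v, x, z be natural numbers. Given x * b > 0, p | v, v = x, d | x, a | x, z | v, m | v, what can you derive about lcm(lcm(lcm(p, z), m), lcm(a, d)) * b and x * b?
lcm(lcm(lcm(p, z), m), lcm(a, d)) * b ≤ x * b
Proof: p | v and z | v, hence lcm(p, z) | v. m | v, so lcm(lcm(p, z), m) | v. Since v = x, lcm(lcm(p, z), m) | x. a | x and d | x, therefore lcm(a, d) | x. From lcm(lcm(p, z), m) | x, lcm(lcm(lcm(p, z), m), lcm(a, d)) | x. Then lcm(lcm(lcm(p, z), m), lcm(a, d)) * b | x * b. Since x * b > 0, lcm(lcm(lcm(p, z), m), lcm(a, d)) * b ≤ x * b.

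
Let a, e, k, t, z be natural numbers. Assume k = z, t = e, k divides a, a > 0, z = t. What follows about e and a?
e ≤ a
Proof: k = z and z = t, hence k = t. From k divides a and a > 0, k ≤ a. Since k = t, t ≤ a. t = e, so e ≤ a.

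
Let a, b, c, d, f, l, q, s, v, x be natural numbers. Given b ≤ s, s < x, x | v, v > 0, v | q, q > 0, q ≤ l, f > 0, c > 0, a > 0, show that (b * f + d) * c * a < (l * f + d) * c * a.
x | v and v > 0, thus x ≤ v. v | q and q > 0, hence v ≤ q. Because x ≤ v, x ≤ q. s < x, so s < q. Since b ≤ s, b < q. Since q ≤ l, b < l. From f > 0, b * f < l * f. Then b * f + d < l * f + d. Since c > 0, (b * f + d) * c < (l * f + d) * c. Since a > 0, (b * f + d) * c * a < (l * f + d) * c * a.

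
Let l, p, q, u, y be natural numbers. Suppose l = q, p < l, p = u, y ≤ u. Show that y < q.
p = u and p < l, therefore u < l. Since l = q, u < q. Since y ≤ u, y < q.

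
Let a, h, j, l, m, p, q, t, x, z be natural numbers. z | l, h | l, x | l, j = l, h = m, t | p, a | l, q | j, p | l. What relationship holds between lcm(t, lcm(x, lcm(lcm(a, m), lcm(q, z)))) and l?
lcm(t, lcm(x, lcm(lcm(a, m), lcm(q, z)))) | l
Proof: t | p and p | l, thus t | l. h = m and h | l, so m | l. Since a | l, lcm(a, m) | l. j = l and q | j, so q | l. Since z | l, lcm(q, z) | l. Since lcm(a, m) | l, lcm(lcm(a, m), lcm(q, z)) | l. x | l, so lcm(x, lcm(lcm(a, m), lcm(q, z))) | l. t | l, so lcm(t, lcm(x, lcm(lcm(a, m), lcm(q, z)))) | l.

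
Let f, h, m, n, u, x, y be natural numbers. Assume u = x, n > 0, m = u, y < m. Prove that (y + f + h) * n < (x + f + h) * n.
m = u and u = x, therefore m = x. y < m, so y < x. Then y + f < x + f. Then y + f + h < x + f + h. n > 0, so (y + f + h) * n < (x + f + h) * n.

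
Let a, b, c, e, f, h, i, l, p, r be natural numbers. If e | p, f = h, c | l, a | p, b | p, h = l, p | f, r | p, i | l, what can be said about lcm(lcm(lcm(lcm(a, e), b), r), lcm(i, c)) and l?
lcm(lcm(lcm(lcm(a, e), b), r), lcm(i, c)) | l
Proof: Because a | p and e | p, lcm(a, e) | p. Because b | p, lcm(lcm(a, e), b) | p. From r | p, lcm(lcm(lcm(a, e), b), r) | p. From f = h and p | f, p | h. Since h = l, p | l. Since lcm(lcm(lcm(a, e), b), r) | p, lcm(lcm(lcm(a, e), b), r) | l. From i | l and c | l, lcm(i, c) | l. lcm(lcm(lcm(a, e), b), r) | l, so lcm(lcm(lcm(lcm(a, e), b), r), lcm(i, c)) | l.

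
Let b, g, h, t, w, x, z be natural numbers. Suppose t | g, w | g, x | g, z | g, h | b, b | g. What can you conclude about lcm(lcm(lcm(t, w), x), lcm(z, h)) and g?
lcm(lcm(lcm(t, w), x), lcm(z, h)) | g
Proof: t | g and w | g, hence lcm(t, w) | g. Since x | g, lcm(lcm(t, w), x) | g. Since h | b and b | g, h | g. From z | g, lcm(z, h) | g. Since lcm(lcm(t, w), x) | g, lcm(lcm(lcm(t, w), x), lcm(z, h)) | g.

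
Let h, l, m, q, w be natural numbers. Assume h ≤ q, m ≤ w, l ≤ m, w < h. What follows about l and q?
l < q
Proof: l ≤ m and m ≤ w, thus l ≤ w. w < h and h ≤ q, thus w < q. From l ≤ w, l < q.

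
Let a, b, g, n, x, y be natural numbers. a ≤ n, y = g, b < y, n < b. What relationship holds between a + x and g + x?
a + x < g + x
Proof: a ≤ n and n < b, therefore a < b. Because y = g and b < y, b < g. From a < b, a < g. Then a + x < g + x.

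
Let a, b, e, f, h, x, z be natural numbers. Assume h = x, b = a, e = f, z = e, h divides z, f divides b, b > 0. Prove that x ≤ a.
Because z = e and h divides z, h divides e. e = f, so h divides f. f divides b, so h divides b. b > 0, so h ≤ b. b = a, so h ≤ a. Since h = x, x ≤ a.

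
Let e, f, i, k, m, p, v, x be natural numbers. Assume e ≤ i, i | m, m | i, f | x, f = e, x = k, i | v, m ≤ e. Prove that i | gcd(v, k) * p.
m | i and i | m, hence m = i. m ≤ e, so i ≤ e. e ≤ i, so e = i. Since f = e, f = i. x = k and f | x, thus f | k. Since f = i, i | k. i | v, so i | gcd(v, k). Then i | gcd(v, k) * p.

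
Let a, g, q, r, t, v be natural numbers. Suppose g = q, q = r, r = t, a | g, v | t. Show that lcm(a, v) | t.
From g = q and q = r, g = r. r = t, so g = t. Since a | g, a | t. Because v | t, lcm(a, v) | t.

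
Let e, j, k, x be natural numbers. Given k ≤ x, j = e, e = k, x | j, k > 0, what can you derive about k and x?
k = x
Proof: j = e and e = k, so j = k. From x | j, x | k. k > 0, so x ≤ k. k ≤ x, so k = x.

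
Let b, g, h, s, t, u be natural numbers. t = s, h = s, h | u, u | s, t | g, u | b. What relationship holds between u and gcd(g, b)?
u | gcd(g, b)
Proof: From h = s and h | u, s | u. u | s, so s = u. Since t = s, t = u. Because t | g, u | g. Since u | b, u | gcd(g, b).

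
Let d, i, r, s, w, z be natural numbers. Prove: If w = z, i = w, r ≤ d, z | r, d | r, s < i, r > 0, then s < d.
Since d | r and r > 0, d ≤ r. r ≤ d, so r = d. i = w and w = z, thus i = z. From s < i, s < z. Since z | r and r > 0, z ≤ r. Since s < z, s < r. Since r = d, s < d.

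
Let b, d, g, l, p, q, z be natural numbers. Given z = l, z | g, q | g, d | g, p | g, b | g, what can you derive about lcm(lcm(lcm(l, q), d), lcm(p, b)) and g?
lcm(lcm(lcm(l, q), d), lcm(p, b)) | g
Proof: Since z = l and z | g, l | g. Since q | g, lcm(l, q) | g. Since d | g, lcm(lcm(l, q), d) | g. Because p | g and b | g, lcm(p, b) | g. Since lcm(lcm(l, q), d) | g, lcm(lcm(lcm(l, q), d), lcm(p, b)) | g.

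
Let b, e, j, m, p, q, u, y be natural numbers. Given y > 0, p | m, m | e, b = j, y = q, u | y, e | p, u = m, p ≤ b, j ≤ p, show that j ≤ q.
m | e and e | p, thus m | p. p | m, so m = p. b = j and p ≤ b, therefore p ≤ j. j ≤ p, so p = j. Since m = p, m = j. u = m and u | y, thus m | y. y > 0, so m ≤ y. y = q, so m ≤ q. Since m = j, j ≤ q.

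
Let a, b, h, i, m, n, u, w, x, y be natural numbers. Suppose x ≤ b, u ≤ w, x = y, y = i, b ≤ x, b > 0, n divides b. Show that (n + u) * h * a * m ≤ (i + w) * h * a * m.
Since b ≤ x and x ≤ b, b = x. x = y, so b = y. Since y = i, b = i. n divides b and b > 0, therefore n ≤ b. Since b = i, n ≤ i. From u ≤ w, n + u ≤ i + w. By multiplying by a non-negative, (n + u) * h ≤ (i + w) * h. By multiplying by a non-negative, (n + u) * h * a ≤ (i + w) * h * a. By multiplying by a non-negative, (n + u) * h * a * m ≤ (i + w) * h * a * m.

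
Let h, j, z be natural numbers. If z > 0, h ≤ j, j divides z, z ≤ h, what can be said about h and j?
h = j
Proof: Because j divides z and z > 0, j ≤ z. Since z ≤ h, j ≤ h. h ≤ j, so h = j.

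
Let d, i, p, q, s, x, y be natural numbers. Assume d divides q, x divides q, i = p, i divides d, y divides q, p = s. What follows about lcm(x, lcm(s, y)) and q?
lcm(x, lcm(s, y)) divides q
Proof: i = p and i divides d, thus p divides d. Since d divides q, p divides q. p = s, so s divides q. Since y divides q, lcm(s, y) divides q. Since x divides q, lcm(x, lcm(s, y)) divides q.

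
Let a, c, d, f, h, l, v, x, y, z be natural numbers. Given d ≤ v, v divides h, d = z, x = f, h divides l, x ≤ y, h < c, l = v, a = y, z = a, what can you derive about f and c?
f < c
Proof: Because d = z and z = a, d = a. Since a = y, d = y. Because d ≤ v, y ≤ v. x ≤ y, so x ≤ v. Since x = f, f ≤ v. l = v and h divides l, hence h divides v. Because v divides h, h = v. Since h < c, v < c. f ≤ v, so f < c.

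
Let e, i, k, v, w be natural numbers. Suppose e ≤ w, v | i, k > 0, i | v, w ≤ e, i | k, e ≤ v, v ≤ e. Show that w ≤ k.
v ≤ e and e ≤ v, thus v = e. e ≤ w and w ≤ e, thus e = w. Since v = e, v = w. Since i | v and v | i, i = v. From i | k, v | k. k > 0, so v ≤ k. Since v = w, w ≤ k.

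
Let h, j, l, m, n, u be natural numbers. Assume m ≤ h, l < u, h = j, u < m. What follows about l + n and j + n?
l + n < j + n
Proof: u < m and m ≤ h, hence u < h. Since l < u, l < h. h = j, so l < j. Then l + n < j + n.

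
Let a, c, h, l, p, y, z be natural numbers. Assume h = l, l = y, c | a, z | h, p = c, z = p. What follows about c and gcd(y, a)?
c | gcd(y, a)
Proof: z = p and p = c, therefore z = c. Because h = l and z | h, z | l. Since z = c, c | l. l = y, so c | y. Since c | a, c | gcd(y, a).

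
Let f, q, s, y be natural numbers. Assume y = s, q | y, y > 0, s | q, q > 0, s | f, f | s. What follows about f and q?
f = q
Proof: q | y and y > 0, hence q ≤ y. Since y = s, q ≤ s. s | q and q > 0, so s ≤ q. Since q ≤ s, q = s. s | f and f | s, hence s = f. q = s, so q = f. Then f = q.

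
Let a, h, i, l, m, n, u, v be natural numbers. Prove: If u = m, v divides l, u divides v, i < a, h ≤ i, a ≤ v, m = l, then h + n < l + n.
u = m and m = l, so u = l. Because u divides v, l divides v. Since v divides l, v = l. a ≤ v, so a ≤ l. From i < a, i < l. h ≤ i, so h < l. Then h + n < l + n.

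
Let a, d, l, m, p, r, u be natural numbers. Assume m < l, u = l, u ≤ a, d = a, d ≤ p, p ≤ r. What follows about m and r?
m < r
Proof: Since u = l and u ≤ a, l ≤ a. Since m < l, m < a. From d ≤ p and p ≤ r, d ≤ r. Since d = a, a ≤ r. Since m < a, m < r.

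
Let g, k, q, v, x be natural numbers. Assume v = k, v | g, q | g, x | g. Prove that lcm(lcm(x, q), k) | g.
Because x | g and q | g, lcm(x, q) | g. v = k and v | g, thus k | g. Since lcm(x, q) | g, lcm(lcm(x, q), k) | g.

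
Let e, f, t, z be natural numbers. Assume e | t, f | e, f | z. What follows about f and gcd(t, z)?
f | gcd(t, z)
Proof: From f | e and e | t, f | t. Since f | z, f | gcd(t, z).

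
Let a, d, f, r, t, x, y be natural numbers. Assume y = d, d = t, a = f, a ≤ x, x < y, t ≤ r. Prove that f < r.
y = d and d = t, so y = t. a ≤ x and x < y, thus a < y. a = f, so f < y. From y = t, f < t. Since t ≤ r, f < r.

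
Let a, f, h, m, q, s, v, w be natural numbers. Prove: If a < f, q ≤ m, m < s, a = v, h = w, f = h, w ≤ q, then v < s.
f = h and h = w, so f = w. a < f, so a < w. a = v, so v < w. Since w ≤ q, v < q. Since q ≤ m and m < s, q < s. v < q, so v < s.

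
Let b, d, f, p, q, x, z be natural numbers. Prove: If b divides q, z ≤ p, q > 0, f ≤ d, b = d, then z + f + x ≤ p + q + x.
From b divides q and q > 0, b ≤ q. Since b = d, d ≤ q. f ≤ d, so f ≤ q. z ≤ p, so z + f ≤ p + q. Then z + f + x ≤ p + q + x.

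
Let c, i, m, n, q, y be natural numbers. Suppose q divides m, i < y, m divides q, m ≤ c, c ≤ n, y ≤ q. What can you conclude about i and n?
i < n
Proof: m divides q and q divides m, hence m = q. m ≤ c and c ≤ n, thus m ≤ n. Because m = q, q ≤ n. Since y ≤ q, y ≤ n. Since i < y, i < n.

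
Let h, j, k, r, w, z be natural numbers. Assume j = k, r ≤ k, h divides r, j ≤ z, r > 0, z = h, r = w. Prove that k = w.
Since j = k and j ≤ z, k ≤ z. z = h, so k ≤ h. h divides r and r > 0, so h ≤ r. k ≤ h, so k ≤ r. Since r ≤ k, k = r. r = w, so k = w.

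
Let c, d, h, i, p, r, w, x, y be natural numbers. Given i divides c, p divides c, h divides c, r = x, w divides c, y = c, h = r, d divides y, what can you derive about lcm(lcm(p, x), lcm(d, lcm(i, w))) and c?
lcm(lcm(p, x), lcm(d, lcm(i, w))) divides c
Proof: h = r and h divides c, hence r divides c. Since r = x, x divides c. Since p divides c, lcm(p, x) divides c. y = c and d divides y, thus d divides c. i divides c and w divides c, thus lcm(i, w) divides c. Since d divides c, lcm(d, lcm(i, w)) divides c. lcm(p, x) divides c, so lcm(lcm(p, x), lcm(d, lcm(i, w))) divides c.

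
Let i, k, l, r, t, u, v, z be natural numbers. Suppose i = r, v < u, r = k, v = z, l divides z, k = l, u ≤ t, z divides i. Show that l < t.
i = r and r = k, hence i = k. Because k = l, i = l. Since z divides i, z divides l. l divides z, so z = l. v = z and v < u, therefore z < u. Since u ≤ t, z < t. z = l, so l < t.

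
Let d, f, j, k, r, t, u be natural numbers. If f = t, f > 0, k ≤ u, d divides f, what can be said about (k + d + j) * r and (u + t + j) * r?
(k + d + j) * r ≤ (u + t + j) * r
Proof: d divides f and f > 0, so d ≤ f. Since f = t, d ≤ t. Then d + j ≤ t + j. Because k ≤ u, k + d + j ≤ u + t + j. By multiplying by a non-negative, (k + d + j) * r ≤ (u + t + j) * r.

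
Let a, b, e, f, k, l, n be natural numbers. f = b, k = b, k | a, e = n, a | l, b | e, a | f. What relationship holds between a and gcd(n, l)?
a | gcd(n, l)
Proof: k = b and k | a, hence b | a. f = b and a | f, therefore a | b. b | a, so b = a. Because e = n and b | e, b | n. b = a, so a | n. From a | l, a | gcd(n, l).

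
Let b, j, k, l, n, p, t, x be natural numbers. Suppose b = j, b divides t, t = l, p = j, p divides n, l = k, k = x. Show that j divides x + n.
Because t = l and l = k, t = k. From k = x, t = x. b divides t, so b divides x. b = j, so j divides x. Since p = j and p divides n, j divides n. Because j divides x, j divides x + n.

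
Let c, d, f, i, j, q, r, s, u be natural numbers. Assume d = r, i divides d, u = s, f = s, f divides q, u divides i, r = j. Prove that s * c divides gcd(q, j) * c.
Because f = s and f divides q, s divides q. Since d = r and r = j, d = j. u divides i and i divides d, hence u divides d. Since u = s, s divides d. d = j, so s divides j. s divides q, so s divides gcd(q, j). Then s * c divides gcd(q, j) * c.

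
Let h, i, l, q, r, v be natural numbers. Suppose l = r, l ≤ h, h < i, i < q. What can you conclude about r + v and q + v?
r + v < q + v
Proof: l = r and l ≤ h, so r ≤ h. Since h < i and i < q, h < q. Since r ≤ h, r < q. Then r + v < q + v.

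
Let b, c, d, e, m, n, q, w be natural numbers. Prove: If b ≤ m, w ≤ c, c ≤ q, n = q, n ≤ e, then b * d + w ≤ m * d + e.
b ≤ m, hence b * d ≤ m * d. w ≤ c and c ≤ q, hence w ≤ q. n = q and n ≤ e, thus q ≤ e. w ≤ q, so w ≤ e. Since b * d ≤ m * d, b * d + w ≤ m * d + e.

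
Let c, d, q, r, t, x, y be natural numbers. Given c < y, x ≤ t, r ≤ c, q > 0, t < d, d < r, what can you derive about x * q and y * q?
x * q < y * q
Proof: Because x ≤ t and t < d, x < d. d < r and r ≤ c, so d < c. c < y, so d < y. Since x < d, x < y. Since q > 0, x * q < y * q.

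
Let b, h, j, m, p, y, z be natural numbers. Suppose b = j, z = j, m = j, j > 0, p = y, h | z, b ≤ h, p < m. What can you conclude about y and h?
y < h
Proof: b = j and b ≤ h, therefore j ≤ h. Because z = j and h | z, h | j. Since j > 0, h ≤ j. j ≤ h, so j = h. p = y and p < m, thus y < m. m = j, so y < j. Since j = h, y < h.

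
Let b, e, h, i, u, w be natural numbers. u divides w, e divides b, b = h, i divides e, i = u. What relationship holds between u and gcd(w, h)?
u divides gcd(w, h)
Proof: Since i = u and i divides e, u divides e. e divides b, so u divides b. b = h, so u divides h. u divides w, so u divides gcd(w, h).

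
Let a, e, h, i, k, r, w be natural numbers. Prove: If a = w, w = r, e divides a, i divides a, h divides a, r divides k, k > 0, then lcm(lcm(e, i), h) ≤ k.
a = w and w = r, thus a = r. e divides a and i divides a, thus lcm(e, i) divides a. Since h divides a, lcm(lcm(e, i), h) divides a. a = r, so lcm(lcm(e, i), h) divides r. Because r divides k, lcm(lcm(e, i), h) divides k. k > 0, so lcm(lcm(e, i), h) ≤ k.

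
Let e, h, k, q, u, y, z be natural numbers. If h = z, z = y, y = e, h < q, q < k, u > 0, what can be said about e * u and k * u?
e * u < k * u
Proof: Because h = z and z = y, h = y. Since y = e, h = e. From h < q and q < k, h < k. Since h = e, e < k. Because u > 0, by multiplying by a positive, e * u < k * u.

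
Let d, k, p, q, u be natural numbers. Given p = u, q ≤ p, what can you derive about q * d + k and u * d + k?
q * d + k ≤ u * d + k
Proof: Because p = u and q ≤ p, q ≤ u. By multiplying by a non-negative, q * d ≤ u * d. Then q * d + k ≤ u * d + k.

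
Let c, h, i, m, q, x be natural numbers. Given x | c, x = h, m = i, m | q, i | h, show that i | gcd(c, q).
x = h and x | c, thus h | c. i | h, so i | c. m = i and m | q, therefore i | q. Since i | c, i | gcd(c, q).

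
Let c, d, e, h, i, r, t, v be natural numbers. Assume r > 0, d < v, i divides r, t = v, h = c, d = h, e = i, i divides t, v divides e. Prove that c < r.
d = h and h = c, so d = c. d < v, so c < v. Because t = v and i divides t, i divides v. Since e = i and v divides e, v divides i. Since i divides v, i = v. i divides r, so v divides r. Since r > 0, v ≤ r. Since c < v, c < r.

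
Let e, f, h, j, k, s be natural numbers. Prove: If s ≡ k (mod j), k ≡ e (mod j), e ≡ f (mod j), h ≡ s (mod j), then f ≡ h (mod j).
Since h ≡ s (mod j) and s ≡ k (mod j), h ≡ k (mod j). Since k ≡ e (mod j), h ≡ e (mod j). e ≡ f (mod j), so h ≡ f (mod j). Then f ≡ h (mod j).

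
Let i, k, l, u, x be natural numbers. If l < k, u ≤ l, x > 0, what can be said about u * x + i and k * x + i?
u * x + i < k * x + i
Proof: Since u ≤ l and l < k, u < k. From x > 0, by multiplying by a positive, u * x < k * x. Then u * x + i < k * x + i.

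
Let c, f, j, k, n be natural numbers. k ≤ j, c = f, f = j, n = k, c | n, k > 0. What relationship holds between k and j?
k = j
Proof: c = f and f = j, thus c = j. n = k and c | n, hence c | k. From c = j, j | k. k > 0, so j ≤ k. Since k ≤ j, k = j.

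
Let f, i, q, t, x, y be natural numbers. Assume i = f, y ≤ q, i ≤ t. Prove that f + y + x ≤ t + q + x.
From i = f and i ≤ t, f ≤ t. y ≤ q, so y + x ≤ q + x. Since f ≤ t, f + y + x ≤ t + q + x.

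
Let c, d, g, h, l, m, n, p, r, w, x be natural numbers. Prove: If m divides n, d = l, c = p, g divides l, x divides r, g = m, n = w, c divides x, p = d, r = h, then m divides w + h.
n = w and m divides n, so m divides w. g = m and g divides l, hence m divides l. Since p = d and d = l, p = l. Since c divides x and x divides r, c divides r. c = p, so p divides r. r = h, so p divides h. Since p = l, l divides h. Since m divides l, m divides h. m divides w, so m divides w + h.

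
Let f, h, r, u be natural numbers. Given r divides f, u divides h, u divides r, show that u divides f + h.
Because u divides r and r divides f, u divides f. Because u divides h, u divides f + h.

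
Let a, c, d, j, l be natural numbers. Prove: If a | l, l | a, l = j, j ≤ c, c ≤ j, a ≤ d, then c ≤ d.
Since a | l and l | a, a = l. l = j, so a = j. j ≤ c and c ≤ j, so j = c. Since a = j, a = c. Since a ≤ d, c ≤ d.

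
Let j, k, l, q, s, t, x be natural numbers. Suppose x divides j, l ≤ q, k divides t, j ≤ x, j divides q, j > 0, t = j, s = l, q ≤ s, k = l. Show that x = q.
From x divides j and j > 0, x ≤ j. Because j ≤ x, x = j. s = l and q ≤ s, hence q ≤ l. l ≤ q, so l = q. Since t = j and k divides t, k divides j. k = l, so l divides j. Since l = q, q divides j. Since j divides q, j = q. From x = j, x = q.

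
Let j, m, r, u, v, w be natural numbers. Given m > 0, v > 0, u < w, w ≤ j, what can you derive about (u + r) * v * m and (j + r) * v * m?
(u + r) * v * m < (j + r) * v * m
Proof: From u < w and w ≤ j, u < j. Then u + r < j + r. Combining with v > 0, by multiplying by a positive, (u + r) * v < (j + r) * v. Combining with m > 0, by multiplying by a positive, (u + r) * v * m < (j + r) * v * m.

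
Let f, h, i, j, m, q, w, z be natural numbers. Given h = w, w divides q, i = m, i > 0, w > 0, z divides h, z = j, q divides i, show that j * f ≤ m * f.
From h = w and z divides h, z divides w. w > 0, so z ≤ w. z = j, so j ≤ w. w divides q and q divides i, so w divides i. Because i > 0, w ≤ i. i = m, so w ≤ m. j ≤ w, so j ≤ m. By multiplying by a non-negative, j * f ≤ m * f.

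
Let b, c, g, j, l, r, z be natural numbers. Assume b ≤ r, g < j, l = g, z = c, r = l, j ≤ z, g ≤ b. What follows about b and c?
b < c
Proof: r = l and l = g, hence r = g. Since b ≤ r, b ≤ g. g ≤ b, so g = b. z = c and j ≤ z, hence j ≤ c. Since g < j, g < c. Since g = b, b < c.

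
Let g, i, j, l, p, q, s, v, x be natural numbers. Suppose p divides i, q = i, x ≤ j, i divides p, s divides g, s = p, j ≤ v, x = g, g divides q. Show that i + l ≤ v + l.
Since q = i and g divides q, g divides i. p divides i and i divides p, therefore p = i. Since s = p and s divides g, p divides g. From p = i, i divides g. From g divides i, g = i. x = g, so x = i. Since x ≤ j and j ≤ v, x ≤ v. x = i, so i ≤ v. Then i + l ≤ v + l.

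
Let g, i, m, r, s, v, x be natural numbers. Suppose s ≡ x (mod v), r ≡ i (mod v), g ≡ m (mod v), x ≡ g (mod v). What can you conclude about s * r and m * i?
s * r ≡ m * i (mod v)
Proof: s ≡ x (mod v) and x ≡ g (mod v), thus s ≡ g (mod v). Since g ≡ m (mod v), s ≡ m (mod v). Using r ≡ i (mod v), by multiplying congruences, s * r ≡ m * i (mod v).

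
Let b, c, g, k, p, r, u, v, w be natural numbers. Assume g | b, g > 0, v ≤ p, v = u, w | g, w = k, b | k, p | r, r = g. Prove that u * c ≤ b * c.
v = u and v ≤ p, therefore u ≤ p. Since w = k and w | g, k | g. Since b | k, b | g. Since g | b, g = b. r = g and p | r, so p | g. g > 0, so p ≤ g. Since g = b, p ≤ b. Since u ≤ p, u ≤ b. Then u * c ≤ b * c.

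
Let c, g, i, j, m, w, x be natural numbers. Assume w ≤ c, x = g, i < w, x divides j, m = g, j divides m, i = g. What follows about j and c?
j < c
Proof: Because x = g and x divides j, g divides j. m = g and j divides m, thus j divides g. Since g divides j, g = j. Since i = g, i = j. i < w and w ≤ c, so i < c. Since i = j, j < c.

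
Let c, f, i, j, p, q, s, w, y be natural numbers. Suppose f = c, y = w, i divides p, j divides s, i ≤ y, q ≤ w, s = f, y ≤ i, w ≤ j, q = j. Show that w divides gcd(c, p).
s = f and f = c, therefore s = c. Because q = j and q ≤ w, j ≤ w. Since w ≤ j, j = w. Since j divides s, w divides s. s = c, so w divides c. i ≤ y and y ≤ i, thus i = y. Since y = w, i = w. i divides p, so w divides p. Since w divides c, w divides gcd(c, p).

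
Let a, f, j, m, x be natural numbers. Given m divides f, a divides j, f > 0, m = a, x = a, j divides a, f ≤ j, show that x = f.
m = a and m divides f, hence a divides f. f > 0, so a ≤ f. j divides a and a divides j, therefore j = a. From f ≤ j, f ≤ a. a ≤ f, so a = f. x = a, so x = f.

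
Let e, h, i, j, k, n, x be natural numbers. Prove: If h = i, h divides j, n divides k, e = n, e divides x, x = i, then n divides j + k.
x = i and e divides x, hence e divides i. h = i and h divides j, therefore i divides j. Because e divides i, e divides j. Since e = n, n divides j. Since n divides k, n divides j + k.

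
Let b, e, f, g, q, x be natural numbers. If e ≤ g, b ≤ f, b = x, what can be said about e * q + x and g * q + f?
e * q + x ≤ g * q + f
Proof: Since e ≤ g, e * q ≤ g * q. Because b = x and b ≤ f, x ≤ f. Since e * q ≤ g * q, e * q + x ≤ g * q + f.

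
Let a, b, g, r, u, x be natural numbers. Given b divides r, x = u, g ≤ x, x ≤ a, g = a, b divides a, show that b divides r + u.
g = a and g ≤ x, so a ≤ x. Since x ≤ a, a = x. Because b divides a, b divides x. Since x = u, b divides u. Since b divides r, b divides r + u.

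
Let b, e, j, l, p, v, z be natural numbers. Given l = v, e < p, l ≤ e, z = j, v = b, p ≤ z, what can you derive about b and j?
b < j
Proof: Since l = v and l ≤ e, v ≤ e. e < p, so v < p. Since z = j and p ≤ z, p ≤ j. Since v < p, v < j. Because v = b, b < j.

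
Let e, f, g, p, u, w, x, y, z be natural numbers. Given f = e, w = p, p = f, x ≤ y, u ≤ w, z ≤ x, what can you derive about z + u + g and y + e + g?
z + u + g ≤ y + e + g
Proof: Since z ≤ x and x ≤ y, z ≤ y. p = f and f = e, so p = e. w = p and u ≤ w, so u ≤ p. p = e, so u ≤ e. z ≤ y, so z + u ≤ y + e. Then z + u + g ≤ y + e + g.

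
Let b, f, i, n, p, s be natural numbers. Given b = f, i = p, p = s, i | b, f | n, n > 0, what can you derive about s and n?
s ≤ n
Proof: Since i = p and p = s, i = s. i | b, so s | b. b = f, so s | f. Since f | n, s | n. n > 0, so s ≤ n.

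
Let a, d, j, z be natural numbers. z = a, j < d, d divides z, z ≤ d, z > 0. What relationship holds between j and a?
j < a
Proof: d divides z and z > 0, therefore d ≤ z. z ≤ d, so d = z. Since z = a, d = a. j < d, so j < a.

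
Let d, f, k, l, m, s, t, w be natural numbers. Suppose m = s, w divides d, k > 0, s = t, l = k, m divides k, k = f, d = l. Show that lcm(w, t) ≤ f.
From d = l and l = k, d = k. w divides d, so w divides k. From m = s and m divides k, s divides k. s = t, so t divides k. From w divides k, lcm(w, t) divides k. Since k > 0, lcm(w, t) ≤ k. Since k = f, lcm(w, t) ≤ f.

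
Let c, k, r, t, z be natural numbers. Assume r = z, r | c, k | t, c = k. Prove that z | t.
From r = z and r | c, z | c. c = k, so z | k. Since k | t, z | t.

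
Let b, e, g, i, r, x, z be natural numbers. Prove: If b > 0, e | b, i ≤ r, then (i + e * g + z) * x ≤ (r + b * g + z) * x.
From e | b and b > 0, e ≤ b. Then e * g ≤ b * g. Since i ≤ r, i + e * g ≤ r + b * g. Then i + e * g + z ≤ r + b * g + z. Then (i + e * g + z) * x ≤ (r + b * g + z) * x.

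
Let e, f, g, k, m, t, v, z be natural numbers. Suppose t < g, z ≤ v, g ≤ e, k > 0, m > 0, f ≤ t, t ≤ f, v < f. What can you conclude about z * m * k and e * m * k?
z * m * k < e * m * k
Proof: z ≤ v and v < f, so z < f. t ≤ f and f ≤ t, so t = f. t < g and g ≤ e, thus t < e. t = f, so f < e. Since z < f, z < e. m > 0, so z * m < e * m. k > 0, so z * m * k < e * m * k.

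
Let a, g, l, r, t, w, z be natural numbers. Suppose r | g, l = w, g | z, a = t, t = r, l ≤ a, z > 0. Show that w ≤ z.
a = t and t = r, thus a = r. Since l ≤ a, l ≤ r. From l = w, w ≤ r. r | g and g | z, so r | z. z > 0, so r ≤ z. w ≤ r, so w ≤ z.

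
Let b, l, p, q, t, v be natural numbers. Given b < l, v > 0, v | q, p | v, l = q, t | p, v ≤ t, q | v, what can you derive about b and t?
b < t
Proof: q | v and v | q, thus q = v. l = q, so l = v. t | p and p | v, therefore t | v. Because v > 0, t ≤ v. From v ≤ t, v = t. l = v, so l = t. Since b < l, b < t.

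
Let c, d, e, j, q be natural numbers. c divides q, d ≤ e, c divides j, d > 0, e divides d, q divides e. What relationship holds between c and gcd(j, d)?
c divides gcd(j, d)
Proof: e divides d and d > 0, so e ≤ d. d ≤ e, so e = d. c divides q and q divides e, therefore c divides e. Since e = d, c divides d. Since c divides j, c divides gcd(j, d).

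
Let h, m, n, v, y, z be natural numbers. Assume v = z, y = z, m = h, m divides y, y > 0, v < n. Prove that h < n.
m = h and m divides y, so h divides y. Since y > 0, h ≤ y. Since y = z, h ≤ z. v = z and v < n, thus z < n. Since h ≤ z, h < n.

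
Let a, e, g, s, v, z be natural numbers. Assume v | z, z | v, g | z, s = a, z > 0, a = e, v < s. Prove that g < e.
Because s = a and a = e, s = e. g | z and z > 0, hence g ≤ z. v | z and z | v, thus v = z. v < s, so z < s. g ≤ z, so g < s. s = e, so g < e.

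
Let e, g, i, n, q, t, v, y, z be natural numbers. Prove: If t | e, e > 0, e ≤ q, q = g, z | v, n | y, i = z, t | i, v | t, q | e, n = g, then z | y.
i = z and t | i, hence t | z. z | v and v | t, so z | t. Since t | z, t = z. Since q | e and e > 0, q ≤ e. Since e ≤ q, e = q. Because q = g, e = g. From t | e, t | g. n = g and n | y, hence g | y. t | g, so t | y. t = z, so z | y.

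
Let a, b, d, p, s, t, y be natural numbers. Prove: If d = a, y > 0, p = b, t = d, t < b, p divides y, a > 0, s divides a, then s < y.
s divides a and a > 0, so s ≤ a. Since t = d and d = a, t = a. t < b, so a < b. From s ≤ a, s < b. p divides y and y > 0, therefore p ≤ y. p = b, so b ≤ y. From s < b, s < y.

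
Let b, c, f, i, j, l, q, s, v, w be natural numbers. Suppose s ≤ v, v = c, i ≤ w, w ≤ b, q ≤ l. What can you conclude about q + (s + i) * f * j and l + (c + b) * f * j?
q + (s + i) * f * j ≤ l + (c + b) * f * j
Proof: Since v = c and s ≤ v, s ≤ c. From i ≤ w and w ≤ b, i ≤ b. s ≤ c, so s + i ≤ c + b. Then (s + i) * f ≤ (c + b) * f. Then (s + i) * f * j ≤ (c + b) * f * j. Since q ≤ l, q + (s + i) * f * j ≤ l + (c + b) * f * j.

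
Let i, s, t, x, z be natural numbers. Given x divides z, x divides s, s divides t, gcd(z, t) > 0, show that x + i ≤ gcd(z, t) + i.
x divides s and s divides t, hence x divides t. Since x divides z, x divides gcd(z, t). gcd(z, t) > 0, so x ≤ gcd(z, t). Then x + i ≤ gcd(z, t) + i.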